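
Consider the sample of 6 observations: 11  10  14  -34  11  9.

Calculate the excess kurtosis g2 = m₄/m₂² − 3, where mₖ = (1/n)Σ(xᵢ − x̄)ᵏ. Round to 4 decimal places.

1.1423

x̄ = 3.5000
Σ(xᵢ − x̄)² = 1701.5000 ⇒ m₂ = 283.58333
Σ(xᵢ − x̄)⁴ = 1998722.3750 ⇒ m₄ = 333120.39583
m₂² = 80419.50694
g2 = m₄/m₂² − 3 = 4.14228 − 3 ≈ 1.1423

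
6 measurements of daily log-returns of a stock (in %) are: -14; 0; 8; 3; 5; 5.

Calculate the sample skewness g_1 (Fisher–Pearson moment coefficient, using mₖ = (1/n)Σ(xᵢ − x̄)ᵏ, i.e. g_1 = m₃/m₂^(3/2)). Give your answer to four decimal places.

-1.3644

x̄ = (-14 + 0 + 8 + 3 + 5 + 5) / 6 = 1.1667
deviations (xᵢ − x̄): -15.1667, -1.1667, 6.8333, 1.8333, 3.8333, 3.8333
Σ(xᵢ − x̄)² = 310.8333 ⇒ m₂ = 310.8333/6 = 51.80556
Σ(xᵢ − x̄)³ = -3052.4444 ⇒ m₃ = -3052.4444/6 = -508.74074
m₂^(3/2) = 51.80556^(1.5) = 372.87606
g_1 = m₃ / m₂^(3/2) = -508.74074 / 372.87606 ≈ -1.3644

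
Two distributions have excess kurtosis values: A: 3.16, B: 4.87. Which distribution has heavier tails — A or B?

Higher excess kurtosis ⇒ heavier tails relative to the normal distribution.
3.16 vs 4.87: the larger is 4.87, so B has heavier tails.

B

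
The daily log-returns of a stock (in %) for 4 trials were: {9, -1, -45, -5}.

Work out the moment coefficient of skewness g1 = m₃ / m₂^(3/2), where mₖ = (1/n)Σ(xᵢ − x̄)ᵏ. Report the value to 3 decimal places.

x̄ = (9 - 1 - 45 - 5) / 4 = -10.5000
deviations (xᵢ − x̄): 19.5000, 9.5000, -34.5000, 5.5000
Σ(xᵢ − x̄)² = 1691.0000 ⇒ m₂ = 1691.0000/4 = 422.75000
Σ(xᵢ − x̄)³ = -32625.0000 ⇒ m₃ = -32625.0000/4 = -8156.25000
m₂^(3/2) = 422.75000^(1.5) = 8692.11422
g1 = m₃ / m₂^(3/2) = -8156.25000 / 8692.11422 ≈ -0.938

-0.938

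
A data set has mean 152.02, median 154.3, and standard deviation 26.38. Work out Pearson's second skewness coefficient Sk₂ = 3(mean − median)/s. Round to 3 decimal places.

Sk₂ = 3(152.02 − 154.3) / 26.38 = 3 × -2.2800 / 26.38
    = -6.8400 / 26.38 ≈ -0.259

-0.259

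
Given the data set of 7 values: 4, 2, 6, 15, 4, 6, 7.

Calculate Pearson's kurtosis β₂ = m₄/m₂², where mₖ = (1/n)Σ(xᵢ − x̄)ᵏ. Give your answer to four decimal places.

3.8787

x̄ = 6.2857
Σ(xᵢ − x̄)² = 105.4286 ⇒ m₂ = 15.06122
Σ(xᵢ − x̄)⁴ = 6158.9213 ⇒ m₄ = 879.84590
m₂² = 226.84048
β₂ = m₄/m₂² = 879.84590 / 226.84048 ≈ 3.8787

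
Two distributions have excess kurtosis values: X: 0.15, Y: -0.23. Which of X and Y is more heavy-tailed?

Higher excess kurtosis ⇒ heavier tails relative to the normal distribution.
0.15 vs -0.23: the larger is 0.15, so X has heavier tails. (X is leptokurtic — heavier-than-normal tails; the other is platykurtic.)

X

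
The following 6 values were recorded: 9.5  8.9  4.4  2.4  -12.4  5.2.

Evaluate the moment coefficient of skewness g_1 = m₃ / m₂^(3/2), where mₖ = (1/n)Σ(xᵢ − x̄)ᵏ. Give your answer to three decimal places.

-1.343

x̄ = (9.5 + 8.9 + 4.4 + 2.4 - 12.4 + 5.2) / 6 = 3.0000
deviations (xᵢ − x̄): 6.5000, 5.9000, 1.4000, -0.6000, -15.4000, 2.2000
Σ(xᵢ − x̄)² = 321.3800 ⇒ m₂ = 321.3800/6 = 53.56333
Σ(xᵢ − x̄)³ = -3159.0840 ⇒ m₃ = -3159.0840/6 = -526.51400
m₂^(3/2) = 53.56333^(1.5) = 392.01383
g_1 = m₃ / m₂^(3/2) = -526.51400 / 392.01383 ≈ -1.343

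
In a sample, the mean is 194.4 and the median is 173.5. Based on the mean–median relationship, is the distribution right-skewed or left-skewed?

mean − median = 194.4 − 173.5 = 20.9
mean > median ⇒ the longer tail is on the right ⇒ right-skewed (positively skewed).

right-skewed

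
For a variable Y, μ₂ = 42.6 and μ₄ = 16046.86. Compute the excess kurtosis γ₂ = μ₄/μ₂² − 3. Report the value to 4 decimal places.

μ₂² = 42.6² = 1814.76000
μ₄/μ₂² = 16046.86 / 1814.76000 = 8.84241
γ₂ = 8.84241 − 3 ≈ 5.8424

5.8424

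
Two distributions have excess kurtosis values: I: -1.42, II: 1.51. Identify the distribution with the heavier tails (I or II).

Higher excess kurtosis ⇒ heavier tails relative to the normal distribution.
-1.42 vs 1.51: the larger is 1.51, so II has heavier tails. (II is leptokurtic — heavier-than-normal tails; the other is platykurtic.)

II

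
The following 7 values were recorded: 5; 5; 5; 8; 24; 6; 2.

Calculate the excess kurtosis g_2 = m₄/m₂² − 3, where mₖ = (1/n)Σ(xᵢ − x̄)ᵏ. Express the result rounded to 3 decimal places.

1.654

x̄ = 7.8571
Σ(xᵢ − x̄)² = 322.8571 ⇒ m₂ = 46.12245
Σ(xᵢ − x̄)⁴ = 69296.8280 ⇒ m₄ = 9899.54686
m₂² = 2127.28030
g_2 = m₄/m₂² − 3 = 4.65362 − 3 ≈ 1.654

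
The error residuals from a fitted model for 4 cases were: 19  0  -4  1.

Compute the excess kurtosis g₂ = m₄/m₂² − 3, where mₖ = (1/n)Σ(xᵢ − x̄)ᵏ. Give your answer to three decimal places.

-0.766

x̄ = 4.0000
Σ(xᵢ − x̄)² = 314.0000 ⇒ m₂ = 78.50000
Σ(xᵢ − x̄)⁴ = 55058.0000 ⇒ m₄ = 13764.50000
m₂² = 6162.25000
g₂ = m₄/m₂² − 3 = 2.23368 − 3 ≈ -0.766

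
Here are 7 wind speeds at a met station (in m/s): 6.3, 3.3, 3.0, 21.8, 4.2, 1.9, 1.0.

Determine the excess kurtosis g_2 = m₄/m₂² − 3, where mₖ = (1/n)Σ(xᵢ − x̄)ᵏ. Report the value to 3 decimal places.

x̄ = 5.9286
Σ(xᵢ − x̄)² = 311.0343 ⇒ m₂ = 44.43347
Σ(xᵢ − x̄)⁴ = 64438.4212 ⇒ m₄ = 9205.48875
m₂² = 1974.33320
g_2 = m₄/m₂² − 3 = 4.66258 − 3 ≈ 1.663

1.663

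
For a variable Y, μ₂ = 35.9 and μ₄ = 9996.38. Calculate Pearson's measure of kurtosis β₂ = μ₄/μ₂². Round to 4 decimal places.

7.7563

μ₂² = 35.9² = 1288.81000
μ₄/μ₂² = 9996.38 / 1288.81000 = 7.75629
β₂ ≈ 7.7563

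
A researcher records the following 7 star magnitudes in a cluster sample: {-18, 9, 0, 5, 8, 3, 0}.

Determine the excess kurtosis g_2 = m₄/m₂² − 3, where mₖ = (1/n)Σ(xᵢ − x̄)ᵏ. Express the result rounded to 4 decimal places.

x̄ = 1.0000
Σ(xᵢ − x̄)² = 496.0000 ⇒ m₂ = 70.85714
Σ(xᵢ − x̄)⁴ = 137092.0000 ⇒ m₄ = 19584.57143
m₂² = 5020.73469
g_2 = m₄/m₂² − 3 = 3.90074 − 3 ≈ 0.9007

0.9007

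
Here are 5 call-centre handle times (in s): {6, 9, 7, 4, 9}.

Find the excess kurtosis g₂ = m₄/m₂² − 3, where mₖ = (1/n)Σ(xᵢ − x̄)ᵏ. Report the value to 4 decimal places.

-1.2407

x̄ = 7.0000
Σ(xᵢ − x̄)² = 18.0000 ⇒ m₂ = 3.60000
Σ(xᵢ − x̄)⁴ = 114.0000 ⇒ m₄ = 22.80000
m₂² = 12.96000
g₂ = m₄/m₂² − 3 = 1.75926 − 3 ≈ -1.2407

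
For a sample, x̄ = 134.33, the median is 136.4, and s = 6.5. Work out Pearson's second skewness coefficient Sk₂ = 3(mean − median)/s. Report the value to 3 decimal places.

Sk₂ = 3(134.33 − 136.4) / 6.5 = 3 × -2.0700 / 6.5
    = -6.2100 / 6.5 ≈ -0.955

-0.955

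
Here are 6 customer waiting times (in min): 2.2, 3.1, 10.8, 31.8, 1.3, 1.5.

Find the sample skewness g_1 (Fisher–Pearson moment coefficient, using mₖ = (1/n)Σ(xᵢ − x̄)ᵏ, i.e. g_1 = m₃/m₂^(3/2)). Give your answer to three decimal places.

1.483

x̄ = (2.2 + 3.1 + 10.8 + 31.8 + 1.3 + 1.5) / 6 = 8.4500
deviations (xᵢ − x̄): -6.2500, -5.3500, 2.3500, 23.3500, -7.1500, -6.9500
Σ(xᵢ − x̄)² = 717.8550 ⇒ m₂ = 717.8550/6 = 119.64250
Σ(xᵢ − x̄)³ = 11645.4240 ⇒ m₃ = 11645.4240/6 = 1940.90400
m₂^(3/2) = 119.64250^(1.5) = 1308.66419
g_1 = m₃ / m₂^(3/2) = 1940.90400 / 1308.66419 ≈ 1.483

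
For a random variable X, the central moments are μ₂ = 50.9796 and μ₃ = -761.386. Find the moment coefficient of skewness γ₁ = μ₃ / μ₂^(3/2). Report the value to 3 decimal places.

σ = √μ₂ = √50.9796 = 7.14000
σ³ = μ₂^(3/2) = 363.99434
γ₁ = μ₃/σ³ = -761.386 / 363.99434 ≈ -2.092

-2.092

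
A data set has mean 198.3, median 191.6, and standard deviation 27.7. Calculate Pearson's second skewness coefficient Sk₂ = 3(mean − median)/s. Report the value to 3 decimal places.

Sk₂ = 3(198.3 − 191.6) / 27.7 = 3 × 6.7000 / 27.7
    = 20.1000 / 27.7 ≈ 0.726

0.726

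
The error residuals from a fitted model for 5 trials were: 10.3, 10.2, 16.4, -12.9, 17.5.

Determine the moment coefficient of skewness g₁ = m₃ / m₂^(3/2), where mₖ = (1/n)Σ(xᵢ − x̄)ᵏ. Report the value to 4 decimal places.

-1.2256

x̄ = (10.3 + 10.2 + 16.4 - 12.9 + 17.5) / 5 = 8.3000
deviations (xᵢ − x̄): 2.0000, 1.9000, 8.1000, -21.2000, 9.2000
Σ(xᵢ − x̄)² = 607.3000 ⇒ m₂ = 607.3000/5 = 121.46000
Σ(xᵢ − x̄)³ = -8203.1400 ⇒ m₃ = -8203.1400/5 = -1640.62800
m₂^(3/2) = 121.46000^(1.5) = 1338.59721
g₁ = m₃ / m₂^(3/2) = -1640.62800 / 1338.59721 ≈ -1.2256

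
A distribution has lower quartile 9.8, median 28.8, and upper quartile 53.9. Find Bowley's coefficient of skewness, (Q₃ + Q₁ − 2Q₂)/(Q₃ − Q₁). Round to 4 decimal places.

0.1383

numerator: Q₃ + Q₁ − 2Q₂ = 53.9 + 9.8 − 2×28.8 = 6.1000
denominator: Q₃ − Q₁ = 53.9 − 9.8 = 44.1000
Bowley skewness = 6.1000 / 44.1000 ≈ 0.1383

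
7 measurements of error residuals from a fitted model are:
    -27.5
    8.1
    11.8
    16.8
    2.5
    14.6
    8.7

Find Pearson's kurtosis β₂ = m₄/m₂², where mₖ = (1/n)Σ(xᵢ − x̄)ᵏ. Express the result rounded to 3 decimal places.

4.315

x̄ = 5.0000
Σ(xᵢ − x̄)² = 1363.4400 ⇒ m₂ = 194.77714
Σ(xᵢ − x̄)⁴ = 1146002.2740 ⇒ m₄ = 163714.61057
m₂² = 37938.13538
β₂ = m₄/m₂² = 163714.61057 / 37938.13538 ≈ 4.315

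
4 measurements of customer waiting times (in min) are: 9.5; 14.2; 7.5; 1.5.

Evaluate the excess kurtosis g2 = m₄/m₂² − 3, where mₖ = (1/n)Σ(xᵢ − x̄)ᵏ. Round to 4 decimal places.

x̄ = 8.1750
Σ(xᵢ − x̄)² = 83.0675 ⇒ m₂ = 20.76687
Σ(xᵢ − x̄)⁴ = 3306.2289 ⇒ m₄ = 826.55723
m₂² = 431.26310
g2 = m₄/m₂² − 3 = 1.91660 − 3 ≈ -1.0834

-1.0834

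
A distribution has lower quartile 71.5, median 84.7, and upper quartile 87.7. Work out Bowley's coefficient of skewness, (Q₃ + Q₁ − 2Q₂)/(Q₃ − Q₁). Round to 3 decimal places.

-0.630

numerator: Q₃ + Q₁ − 2Q₂ = 87.7 + 71.5 − 2×84.7 = -10.2000
denominator: Q₃ − Q₁ = 87.7 − 71.5 = 16.2000
Bowley skewness = -10.2000 / 16.2000 ≈ -0.630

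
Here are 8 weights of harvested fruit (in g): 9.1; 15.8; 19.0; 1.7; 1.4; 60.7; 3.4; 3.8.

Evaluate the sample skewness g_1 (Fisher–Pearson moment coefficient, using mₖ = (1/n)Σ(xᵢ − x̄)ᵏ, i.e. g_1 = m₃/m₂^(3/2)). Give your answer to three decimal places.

x̄ = (9.1 + 15.8 + 19.0 + 1.7 + 1.4 + 60.7 + 3.4 + 3.8) / 8 = 14.3625
deviations (xᵢ − x̄): -5.2625, 1.4375, 4.6375, -12.6625, -12.9625, 46.3375, -10.9625, -10.5625
Σ(xᵢ − x̄)² = 2758.5388 ⇒ m₂ = 2758.5388/8 = 344.81734
Σ(xᵢ − x̄)³ = 92746.9870 ⇒ m₃ = 92746.9870/8 = 11593.37338
m₂^(3/2) = 344.81734^(1.5) = 6403.00223
g_1 = m₃ / m₂^(3/2) = 11593.37338 / 6403.00223 ≈ 1.811

1.811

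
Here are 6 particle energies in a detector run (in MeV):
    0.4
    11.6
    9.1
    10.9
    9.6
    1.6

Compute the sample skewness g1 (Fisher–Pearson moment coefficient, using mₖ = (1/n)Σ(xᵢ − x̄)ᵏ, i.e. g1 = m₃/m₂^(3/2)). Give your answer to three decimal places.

x̄ = (0.4 + 11.6 + 9.1 + 10.9 + 9.6 + 1.6) / 6 = 7.2000
deviations (xᵢ − x̄): -6.8000, 4.4000, 1.9000, 3.7000, 2.4000, -5.6000
Σ(xᵢ − x̄)² = 120.0200 ⇒ m₂ = 120.0200/6 = 20.00333
Σ(xᵢ − x̄)³ = -333.5280 ⇒ m₃ = -333.5280/6 = -55.58800
m₂^(3/2) = 20.00333^(1.5) = 89.46508
g1 = m₃ / m₂^(3/2) = -55.58800 / 89.46508 ≈ -0.621

-0.621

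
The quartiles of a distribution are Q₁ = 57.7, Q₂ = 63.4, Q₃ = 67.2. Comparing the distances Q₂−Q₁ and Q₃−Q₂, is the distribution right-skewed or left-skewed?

left-skewed

Q₂ − Q₁ = 5.7;  Q₃ − Q₂ = 3.8
Q₂ − Q₁ > Q₃ − Q₂ ⇒ the lower half is more spread out ⇒ left-skewed.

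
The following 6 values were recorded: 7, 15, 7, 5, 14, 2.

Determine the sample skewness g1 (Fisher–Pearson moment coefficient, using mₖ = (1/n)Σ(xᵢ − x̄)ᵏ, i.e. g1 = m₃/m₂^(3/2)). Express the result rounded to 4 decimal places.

x̄ = (7 + 15 + 7 + 5 + 14 + 2) / 6 = 8.3333
deviations (xᵢ − x̄): -1.3333, 6.6667, -1.3333, -3.3333, 5.6667, -6.3333
Σ(xᵢ − x̄)² = 131.3333 ⇒ m₂ = 131.3333/6 = 21.88889
Σ(xᵢ − x̄)³ = 182.4444 ⇒ m₃ = 182.4444/6 = 30.40741
m₂^(3/2) = 21.88889^(1.5) = 102.40840
g1 = m₃ / m₂^(3/2) = 30.40741 / 102.40840 ≈ 0.2969

0.2969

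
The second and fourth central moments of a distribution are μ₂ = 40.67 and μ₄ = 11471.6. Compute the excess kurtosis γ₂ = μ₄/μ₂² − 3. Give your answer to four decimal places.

3.9355

μ₂² = 40.67² = 1654.04890
μ₄/μ₂² = 11471.6 / 1654.04890 = 6.93547
γ₂ = 6.93547 − 3 ≈ 3.9355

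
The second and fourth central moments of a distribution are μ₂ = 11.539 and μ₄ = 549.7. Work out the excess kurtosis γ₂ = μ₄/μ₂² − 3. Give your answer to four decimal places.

μ₂² = 11.539² = 133.14852
μ₄/μ₂² = 549.7 / 133.14852 = 4.12847
γ₂ = 4.12847 − 3 ≈ 1.1285

1.1285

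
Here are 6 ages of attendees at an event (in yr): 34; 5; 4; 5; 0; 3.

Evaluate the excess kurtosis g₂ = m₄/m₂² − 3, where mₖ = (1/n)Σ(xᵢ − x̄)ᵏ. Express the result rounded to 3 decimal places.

x̄ = 8.5000
Σ(xᵢ − x̄)² = 797.5000 ⇒ m₂ = 132.91667
Σ(xᵢ − x̄)⁴ = 429670.3750 ⇒ m₄ = 71611.72917
m₂² = 17666.84028
g₂ = m₄/m₂² − 3 = 4.05345 − 3 ≈ 1.053

1.053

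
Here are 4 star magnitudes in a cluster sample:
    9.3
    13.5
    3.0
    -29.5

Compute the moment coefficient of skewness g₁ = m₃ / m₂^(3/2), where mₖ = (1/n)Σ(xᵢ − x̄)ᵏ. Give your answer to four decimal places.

x̄ = (9.3 + 13.5 + 3.0 - 29.5) / 4 = -0.9250
deviations (xᵢ − x̄): 10.2250, 14.4250, 3.9250, -28.5750
Σ(xᵢ − x̄)² = 1144.5675 ⇒ m₂ = 1144.5675/4 = 286.14188
Σ(xᵢ − x̄)³ = -19201.3024 ⇒ m₃ = -19201.3024/4 = -4800.32559
m₂^(3/2) = 286.14188^(1.5) = 4840.29831
g₁ = m₃ / m₂^(3/2) = -4800.32559 / 4840.29831 ≈ -0.9917

-0.9917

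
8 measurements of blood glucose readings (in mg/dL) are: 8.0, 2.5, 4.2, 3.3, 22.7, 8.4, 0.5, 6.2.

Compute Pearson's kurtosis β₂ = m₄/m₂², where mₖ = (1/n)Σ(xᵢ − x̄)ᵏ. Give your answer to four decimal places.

4.5543

x̄ = 6.9750
Σ(xᵢ − x̄)² = 334.1150 ⇒ m₂ = 41.76438
Σ(xᵢ − x̄)⁴ = 63551.3079 ⇒ m₄ = 7943.91349
m₂² = 1744.26302
β₂ = m₄/m₂² = 7943.91349 / 1744.26302 ≈ 4.5543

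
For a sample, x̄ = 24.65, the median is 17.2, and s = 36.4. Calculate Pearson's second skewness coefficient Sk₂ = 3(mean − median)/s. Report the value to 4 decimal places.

Sk₂ = 3(24.65 − 17.2) / 36.4 = 3 × 7.4500 / 36.4
    = 22.3500 / 36.4 ≈ 0.6140

0.6140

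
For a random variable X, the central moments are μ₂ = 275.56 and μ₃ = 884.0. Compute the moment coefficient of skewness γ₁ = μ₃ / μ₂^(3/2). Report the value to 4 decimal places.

σ = √μ₂ = √275.56 = 16.60000
σ³ = μ₂^(3/2) = 4574.29600
γ₁ = μ₃/σ³ = 884.0 / 4574.29600 ≈ 0.1933

0.1933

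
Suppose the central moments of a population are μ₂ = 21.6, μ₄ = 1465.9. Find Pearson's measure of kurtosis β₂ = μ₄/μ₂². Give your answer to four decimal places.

μ₂² = 21.6² = 466.56000
μ₄/μ₂² = 1465.9 / 466.56000 = 3.14193
β₂ ≈ 3.1419

3.1419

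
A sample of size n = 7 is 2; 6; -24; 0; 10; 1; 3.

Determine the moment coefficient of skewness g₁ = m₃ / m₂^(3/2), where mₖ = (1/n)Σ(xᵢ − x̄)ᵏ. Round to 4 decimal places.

-1.6182

x̄ = (2 + 6 - 24 + 0 + 10 + 1 + 3) / 7 = -0.2857
deviations (xᵢ − x̄): 2.2857, 6.2857, -23.7143, 0.2857, 10.2857, 1.2857, 3.2857
Σ(xᵢ − x̄)² = 725.4286 ⇒ m₂ = 725.4286/7 = 103.63265
Σ(xᵢ − x̄)³ = -11950.0408 ⇒ m₃ = -11950.0408/7 = -1707.14869
m₂^(3/2) = 103.63265^(1.5) = 1054.98170
g₁ = m₃ / m₂^(3/2) = -1707.14869 / 1054.98170 ≈ -1.6182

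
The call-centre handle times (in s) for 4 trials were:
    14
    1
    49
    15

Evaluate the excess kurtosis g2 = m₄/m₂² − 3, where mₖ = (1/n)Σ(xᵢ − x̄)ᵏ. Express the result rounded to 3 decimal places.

x̄ = 19.7500
Σ(xᵢ − x̄)² = 1262.7500 ⇒ m₂ = 315.68750
Σ(xᵢ − x̄)⁴ = 857185.5781 ⇒ m₄ = 214296.39453
m₂² = 99658.59766
g2 = m₄/m₂² − 3 = 2.15031 − 3 ≈ -0.850

-0.850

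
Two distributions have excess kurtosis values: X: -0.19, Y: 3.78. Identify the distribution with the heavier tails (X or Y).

Higher excess kurtosis ⇒ heavier tails relative to the normal distribution.
-0.19 vs 3.78: the larger is 3.78, so Y has heavier tails. (Y is leptokurtic — heavier-than-normal tails; the other is platykurtic.)

Y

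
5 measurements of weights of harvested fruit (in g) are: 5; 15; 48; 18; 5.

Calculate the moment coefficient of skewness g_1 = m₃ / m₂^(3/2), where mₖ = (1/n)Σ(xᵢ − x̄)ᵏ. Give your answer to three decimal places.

x̄ = (5 + 15 + 48 + 18 + 5) / 5 = 18.2000
deviations (xᵢ − x̄): -13.2000, -3.2000, 29.8000, -0.2000, -13.2000
Σ(xᵢ − x̄)² = 1246.8000 ⇒ m₂ = 1246.8000/5 = 249.36000
Σ(xᵢ − x̄)³ = 21830.8800 ⇒ m₃ = 21830.8800/5 = 4366.17600
m₂^(3/2) = 249.36000^(1.5) = 3937.67786
g_1 = m₃ / m₂^(3/2) = 4366.17600 / 3937.67786 ≈ 1.109

1.109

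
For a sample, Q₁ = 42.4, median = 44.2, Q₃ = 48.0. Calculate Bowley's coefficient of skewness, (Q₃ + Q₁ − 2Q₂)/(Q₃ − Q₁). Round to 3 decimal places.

0.357

numerator: Q₃ + Q₁ − 2Q₂ = 48.0 + 42.4 − 2×44.2 = 2.0000
denominator: Q₃ − Q₁ = 48.0 − 42.4 = 5.6000
Bowley skewness = 2.0000 / 5.6000 ≈ 0.357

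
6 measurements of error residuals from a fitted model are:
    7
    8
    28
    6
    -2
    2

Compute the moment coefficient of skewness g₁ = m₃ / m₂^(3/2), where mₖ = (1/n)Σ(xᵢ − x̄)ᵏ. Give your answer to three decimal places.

x̄ = (7 + 8 + 28 + 6 - 2 + 2) / 6 = 8.1667
deviations (xᵢ − x̄): -1.1667, -0.1667, 19.8333, -2.1667, -10.1667, -6.1667
Σ(xᵢ − x̄)² = 540.8333 ⇒ m₂ = 540.8333/6 = 90.13889
Σ(xᵢ − x̄)³ = 6504.5556 ⇒ m₃ = 6504.5556/6 = 1084.09259
m₂^(3/2) = 90.13889^(1.5) = 855.79215
g₁ = m₃ / m₂^(3/2) = 1084.09259 / 855.79215 ≈ 1.267

1.267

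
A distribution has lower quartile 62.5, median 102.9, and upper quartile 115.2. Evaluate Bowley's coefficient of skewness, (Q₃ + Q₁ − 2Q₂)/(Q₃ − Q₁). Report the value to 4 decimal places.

numerator: Q₃ + Q₁ − 2Q₂ = 115.2 + 62.5 − 2×102.9 = -28.1000
denominator: Q₃ − Q₁ = 115.2 − 62.5 = 52.7000
Bowley skewness = -28.1000 / 52.7000 ≈ -0.5332

-0.5332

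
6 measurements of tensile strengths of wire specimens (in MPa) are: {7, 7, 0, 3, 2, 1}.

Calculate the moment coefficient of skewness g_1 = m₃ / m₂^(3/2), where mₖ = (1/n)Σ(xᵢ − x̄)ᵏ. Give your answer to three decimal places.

0.373

x̄ = (7 + 7 + 0 + 3 + 2 + 1) / 6 = 3.3333
deviations (xᵢ − x̄): 3.6667, 3.6667, -3.3333, -0.3333, -1.3333, -2.3333
Σ(xᵢ − x̄)² = 45.3333 ⇒ m₂ = 45.3333/6 = 7.55556
Σ(xᵢ − x̄)³ = 46.4444 ⇒ m₃ = 46.4444/6 = 7.74074
m₂^(3/2) = 7.55556^(1.5) = 20.76824
g_1 = m₃ / m₂^(3/2) = 7.74074 / 20.76824 ≈ 0.373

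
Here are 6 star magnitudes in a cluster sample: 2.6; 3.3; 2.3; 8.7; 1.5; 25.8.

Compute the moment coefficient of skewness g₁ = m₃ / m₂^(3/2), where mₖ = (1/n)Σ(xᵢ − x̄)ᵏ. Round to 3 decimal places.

x̄ = (2.6 + 3.3 + 2.3 + 8.7 + 1.5 + 25.8) / 6 = 7.3667
deviations (xᵢ − x̄): -4.7667, -4.0667, -5.0667, 1.3333, -5.8667, 18.4333
Σ(xᵢ − x̄)² = 440.9133 ⇒ m₂ = 440.9133/6 = 73.48556
Σ(xᵢ − x̄)³ = 5758.2496 ⇒ m₃ = 5758.2496/6 = 959.70826
m₂^(3/2) = 73.48556^(1.5) = 629.94549
g₁ = m₃ / m₂^(3/2) = 959.70826 / 629.94549 ≈ 1.523

1.523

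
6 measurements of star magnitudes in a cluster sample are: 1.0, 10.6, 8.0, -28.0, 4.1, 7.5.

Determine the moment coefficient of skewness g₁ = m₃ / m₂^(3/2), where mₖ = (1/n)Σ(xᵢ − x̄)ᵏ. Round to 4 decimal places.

-1.5803

x̄ = (1.0 + 10.6 + 8.0 - 28.0 + 4.1 + 7.5) / 6 = 0.5333
deviations (xᵢ − x̄): 0.4667, 10.0667, 7.4667, -28.5333, 3.5667, 6.9667
Σ(xᵢ − x̄)² = 1032.7133 ⇒ m₂ = 1032.7133/6 = 172.11889
Σ(xᵢ − x̄)³ = -21410.4396 ⇒ m₃ = -21410.4396/6 = -3568.40659
m₂^(3/2) = 172.11889^(1.5) = 2258.09808
g₁ = m₃ / m₂^(3/2) = -3568.40659 / 2258.09808 ≈ -1.5803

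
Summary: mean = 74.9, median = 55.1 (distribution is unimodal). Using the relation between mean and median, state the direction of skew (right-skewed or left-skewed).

right-skewed

mean − median = 74.9 − 55.1 = 19.8
mean > median ⇒ the longer tail is on the right ⇒ right-skewed (positively skewed).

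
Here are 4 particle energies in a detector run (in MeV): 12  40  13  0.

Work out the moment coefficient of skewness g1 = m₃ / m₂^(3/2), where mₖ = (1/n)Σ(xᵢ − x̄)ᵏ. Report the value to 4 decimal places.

0.7173

x̄ = (12 + 40 + 13 + 0) / 4 = 16.2500
deviations (xᵢ − x̄): -4.2500, 23.7500, -3.2500, -16.2500
Σ(xᵢ − x̄)² = 856.7500 ⇒ m₂ = 856.7500/4 = 214.18750
Σ(xᵢ − x̄)³ = 8994.3750 ⇒ m₃ = 8994.3750/4 = 2248.59375
m₂^(3/2) = 214.18750^(1.5) = 3134.66535
g1 = m₃ / m₂^(3/2) = 2248.59375 / 3134.66535 ≈ 0.7173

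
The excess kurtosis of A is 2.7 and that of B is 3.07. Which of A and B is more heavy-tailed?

Higher excess kurtosis ⇒ heavier tails relative to the normal distribution.
2.7 vs 3.07: the larger is 3.07, so B has heavier tails.

B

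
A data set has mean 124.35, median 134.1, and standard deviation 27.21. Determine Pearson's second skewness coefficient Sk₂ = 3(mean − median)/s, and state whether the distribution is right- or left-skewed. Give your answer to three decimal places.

Sk₂ = 3(124.35 − 134.1) / 27.21 = 3 × -9.7500 / 27.21
    = -29.2500 / 27.21 ≈ -1.075
Sk₂ < 0 ⇒ mean < median ⇒ left-skewed (negative skew).

-1.075, left-skewed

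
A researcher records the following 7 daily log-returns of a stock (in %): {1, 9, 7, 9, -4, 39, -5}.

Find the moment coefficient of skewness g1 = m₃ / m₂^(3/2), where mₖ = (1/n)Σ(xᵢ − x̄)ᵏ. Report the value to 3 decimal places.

1.399

x̄ = (1 + 9 + 7 + 9 - 4 + 39 - 5) / 7 = 8.0000
deviations (xᵢ − x̄): -7.0000, 1.0000, -1.0000, 1.0000, -12.0000, 31.0000, -13.0000
Σ(xᵢ − x̄)² = 1326.0000 ⇒ m₂ = 1326.0000/7 = 189.42857
Σ(xᵢ − x̄)³ = 25524.0000 ⇒ m₃ = 25524.0000/7 = 3646.28571
m₂^(3/2) = 189.42857^(1.5) = 2607.16325
g1 = m₃ / m₂^(3/2) = 3646.28571 / 2607.16325 ≈ 1.399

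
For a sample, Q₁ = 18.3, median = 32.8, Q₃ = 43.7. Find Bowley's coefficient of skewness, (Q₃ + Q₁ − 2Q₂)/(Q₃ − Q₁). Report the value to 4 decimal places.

numerator: Q₃ + Q₁ − 2Q₂ = 43.7 + 18.3 − 2×32.8 = -3.6000
denominator: Q₃ − Q₁ = 43.7 − 18.3 = 25.4000
Bowley skewness = -3.6000 / 25.4000 ≈ -0.1417

-0.1417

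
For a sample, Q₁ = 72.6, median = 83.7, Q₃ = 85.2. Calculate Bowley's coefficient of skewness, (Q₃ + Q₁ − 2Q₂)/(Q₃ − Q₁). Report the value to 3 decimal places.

numerator: Q₃ + Q₁ − 2Q₂ = 85.2 + 72.6 − 2×83.7 = -9.6000
denominator: Q₃ − Q₁ = 85.2 − 72.6 = 12.6000
Bowley skewness = -9.6000 / 12.6000 ≈ -0.762

-0.762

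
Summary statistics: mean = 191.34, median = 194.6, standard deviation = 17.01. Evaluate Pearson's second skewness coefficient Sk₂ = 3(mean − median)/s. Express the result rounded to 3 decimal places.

Sk₂ = 3(191.34 − 194.6) / 17.01 = 3 × -3.2600 / 17.01
    = -9.7800 / 17.01 ≈ -0.575

-0.575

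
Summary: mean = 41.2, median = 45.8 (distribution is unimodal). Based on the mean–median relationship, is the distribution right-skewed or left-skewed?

left-skewed

mean − median = 41.2 − 45.8 = -4.6
mean < median ⇒ the longer tail is on the left ⇒ left-skewed (negatively skewed).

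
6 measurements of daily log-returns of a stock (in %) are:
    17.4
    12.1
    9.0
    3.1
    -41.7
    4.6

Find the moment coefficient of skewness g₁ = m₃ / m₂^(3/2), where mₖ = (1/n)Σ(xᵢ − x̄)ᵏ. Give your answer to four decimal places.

x̄ = (17.4 + 12.1 + 9.0 + 3.1 - 41.7 + 4.6) / 6 = 0.7500
deviations (xᵢ − x̄): 16.6500, 11.3500, 8.2500, 2.3500, -42.4500, 3.8500
Σ(xᵢ − x̄)² = 2296.4550 ⇒ m₂ = 2296.4550/6 = 382.74250
Σ(xᵢ − x̄)³ = -69785.5560 ⇒ m₃ = -69785.5560/6 = -11630.92600
m₂^(3/2) = 382.74250^(1.5) = 7487.89997
g₁ = m₃ / m₂^(3/2) = -11630.92600 / 7487.89997 ≈ -1.5533

-1.5533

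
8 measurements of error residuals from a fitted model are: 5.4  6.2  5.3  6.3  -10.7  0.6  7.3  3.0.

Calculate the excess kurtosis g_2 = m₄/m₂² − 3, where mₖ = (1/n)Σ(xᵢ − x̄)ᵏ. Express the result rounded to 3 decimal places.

1.723

x̄ = 2.9250
Σ(xᵢ − x̄)² = 244.0750 ⇒ m₂ = 30.50938
Σ(xᵢ − x̄)⁴ = 35172.1513 ⇒ m₄ = 4396.51891
m₂² = 930.82196
g_2 = m₄/m₂² − 3 = 4.72327 − 3 ≈ 1.723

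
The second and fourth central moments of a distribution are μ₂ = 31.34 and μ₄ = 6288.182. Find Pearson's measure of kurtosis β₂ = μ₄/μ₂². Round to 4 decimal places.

μ₂² = 31.34² = 982.19560
μ₄/μ₂² = 6288.182 / 982.19560 = 6.40217
β₂ ≈ 6.4022

6.4022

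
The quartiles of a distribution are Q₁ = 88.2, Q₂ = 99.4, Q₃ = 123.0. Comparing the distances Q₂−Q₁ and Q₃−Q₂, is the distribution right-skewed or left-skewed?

right-skewed

Q₂ − Q₁ = 11.2;  Q₃ − Q₂ = 23.6
Q₃ − Q₂ > Q₂ − Q₁ ⇒ the upper half is more spread out ⇒ right-skewed.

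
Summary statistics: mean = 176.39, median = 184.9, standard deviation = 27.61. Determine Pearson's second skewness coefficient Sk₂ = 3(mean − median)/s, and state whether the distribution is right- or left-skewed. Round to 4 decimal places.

-0.9247, left-skewed

Sk₂ = 3(176.39 − 184.9) / 27.61 = 3 × -8.5100 / 27.61
    = -25.5300 / 27.61 ≈ -0.9247
Sk₂ < 0 ⇒ mean < median ⇒ left-skewed (negative skew).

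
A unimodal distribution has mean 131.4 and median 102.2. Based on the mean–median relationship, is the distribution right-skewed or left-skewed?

mean − median = 131.4 − 102.2 = 29.2
mean > median ⇒ the longer tail is on the right ⇒ right-skewed (positively skewed).

right-skewed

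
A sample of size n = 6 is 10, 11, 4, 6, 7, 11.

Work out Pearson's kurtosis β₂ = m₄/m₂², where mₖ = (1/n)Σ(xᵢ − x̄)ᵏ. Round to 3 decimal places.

1.522

x̄ = 8.1667
Σ(xᵢ − x̄)² = 42.8333 ⇒ m₂ = 7.13889
Σ(xᵢ − x̄)⁴ = 465.4861 ⇒ m₄ = 77.58102
m₂² = 50.96373
β₂ = m₄/m₂² = 77.58102 / 50.96373 ≈ 1.522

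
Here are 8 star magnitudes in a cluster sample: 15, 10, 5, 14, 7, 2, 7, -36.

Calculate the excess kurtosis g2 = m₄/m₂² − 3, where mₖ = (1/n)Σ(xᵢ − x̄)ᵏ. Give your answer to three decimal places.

x̄ = 3.0000
Σ(xᵢ − x̄)² = 1872.0000 ⇒ m₂ = 234.00000
Σ(xᵢ − x̄)⁴ = 2351748.0000 ⇒ m₄ = 293968.50000
m₂² = 54756.00000
g2 = m₄/m₂² − 3 = 5.36870 − 3 ≈ 2.369

2.369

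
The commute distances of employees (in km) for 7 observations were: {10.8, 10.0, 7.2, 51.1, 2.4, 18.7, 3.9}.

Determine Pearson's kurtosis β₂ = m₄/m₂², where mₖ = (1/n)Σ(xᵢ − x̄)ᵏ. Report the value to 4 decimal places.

4.2660

x̄ = 14.8714
Σ(xᵢ − x̄)² = 1702.2343 ⇒ m₂ = 243.17633
Σ(xᵢ − x̄)⁴ = 1765878.1900 ⇒ m₄ = 252268.31286
m₂² = 59134.72578
β₂ = m₄/m₂² = 252268.31286 / 59134.72578 ≈ 4.2660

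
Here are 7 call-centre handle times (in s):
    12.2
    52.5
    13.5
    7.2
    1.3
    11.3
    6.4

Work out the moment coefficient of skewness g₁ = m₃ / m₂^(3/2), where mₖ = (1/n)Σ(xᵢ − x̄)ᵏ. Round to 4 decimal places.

x̄ = (12.2 + 52.5 + 13.5 + 7.2 + 1.3 + 11.3 + 6.4) / 7 = 14.9143
deviations (xᵢ − x̄): -2.7143, 37.5857, -1.4143, -7.7143, -13.6143, -3.6143, -8.5143
Σ(xᵢ − x̄)² = 1752.4686 ⇒ m₂ = 1752.4686/7 = 250.35265
Σ(xᵢ − x̄)³ = 49427.0732 ⇒ m₃ = 49427.0732/7 = 7061.01045
m₂^(3/2) = 250.35265^(1.5) = 3961.21393
g₁ = m₃ / m₂^(3/2) = 7061.01045 / 3961.21393 ≈ 1.7825

1.7825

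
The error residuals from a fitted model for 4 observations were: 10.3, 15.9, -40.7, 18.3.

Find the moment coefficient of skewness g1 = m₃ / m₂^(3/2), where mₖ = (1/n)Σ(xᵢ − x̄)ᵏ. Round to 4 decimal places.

-1.1061

x̄ = (10.3 + 15.9 - 40.7 + 18.3) / 4 = 0.9500
deviations (xᵢ − x̄): 9.3500, 14.9500, -41.6500, 17.3500
Σ(xᵢ − x̄)² = 2346.6700 ⇒ m₂ = 2346.6700/4 = 586.66750
Σ(xᵢ − x̄)³ = -62869.6890 ⇒ m₃ = -62869.6890/4 = -15717.42225
m₂^(3/2) = 586.66750^(1.5) = 14209.80261
g1 = m₃ / m₂^(3/2) = -15717.42225 / 14209.80261 ≈ -1.1061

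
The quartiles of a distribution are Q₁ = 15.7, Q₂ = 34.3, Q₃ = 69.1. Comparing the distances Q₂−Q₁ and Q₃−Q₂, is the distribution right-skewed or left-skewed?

Q₂ − Q₁ = 18.6;  Q₃ − Q₂ = 34.8
Q₃ − Q₂ > Q₂ − Q₁ ⇒ the upper half is more spread out ⇒ right-skewed.

right-skewed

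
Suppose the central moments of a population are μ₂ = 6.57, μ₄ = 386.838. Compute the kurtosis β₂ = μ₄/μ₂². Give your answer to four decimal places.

μ₂² = 6.57² = 43.16490
μ₄/μ₂² = 386.838 / 43.16490 = 8.96186
β₂ ≈ 8.9619

8.9619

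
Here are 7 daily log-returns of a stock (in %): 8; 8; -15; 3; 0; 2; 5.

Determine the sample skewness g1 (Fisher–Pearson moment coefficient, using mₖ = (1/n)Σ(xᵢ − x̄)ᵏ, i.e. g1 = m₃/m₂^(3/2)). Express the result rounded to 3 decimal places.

x̄ = (8 + 8 - 15 + 3 + 0 + 2 + 5) / 7 = 1.5714
deviations (xᵢ − x̄): 6.4286, 6.4286, -16.5714, 1.4286, -1.5714, 0.4286, 3.4286
Σ(xᵢ − x̄)² = 373.7143 ⇒ m₂ = 373.7143/7 = 53.38776
Σ(xᵢ − x̄)³ = -3979.9592 ⇒ m₃ = -3979.9592/7 = -568.56560
m₂^(3/2) = 53.38776^(1.5) = 390.08791
g1 = m₃ / m₂^(3/2) = -568.56560 / 390.08791 ≈ -1.458

-1.458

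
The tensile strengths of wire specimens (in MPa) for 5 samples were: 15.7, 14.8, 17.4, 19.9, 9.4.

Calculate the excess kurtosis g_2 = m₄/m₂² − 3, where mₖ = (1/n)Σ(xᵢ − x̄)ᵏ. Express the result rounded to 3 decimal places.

-0.636

x̄ = 15.4400
Σ(xᵢ − x̄)² = 60.6920 ⇒ m₂ = 12.13840
Σ(xᵢ − x̄)⁴ = 1741.5131 ⇒ m₄ = 348.30262
m₂² = 147.34075
g_2 = m₄/m₂² − 3 = 2.36393 − 3 ≈ -0.636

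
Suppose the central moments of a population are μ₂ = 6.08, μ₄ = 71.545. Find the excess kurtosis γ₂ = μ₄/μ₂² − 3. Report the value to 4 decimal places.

μ₂² = 6.08² = 36.96640
μ₄/μ₂² = 71.545 / 36.96640 = 1.93541
γ₂ = 1.93541 − 3 ≈ -1.0646

-1.0646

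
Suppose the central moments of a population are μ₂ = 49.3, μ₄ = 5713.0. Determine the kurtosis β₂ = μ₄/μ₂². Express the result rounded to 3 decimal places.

2.351

μ₂² = 49.3² = 2430.49000
μ₄/μ₂² = 5713.0 / 2430.49000 = 2.35055
β₂ ≈ 2.351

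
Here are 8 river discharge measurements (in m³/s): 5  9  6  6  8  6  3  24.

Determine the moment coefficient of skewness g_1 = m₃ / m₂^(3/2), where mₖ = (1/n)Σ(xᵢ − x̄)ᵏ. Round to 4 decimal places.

x̄ = (5 + 9 + 6 + 6 + 8 + 6 + 3 + 24) / 8 = 8.3750
deviations (xᵢ − x̄): -3.3750, 0.6250, -2.3750, -2.3750, -0.3750, -2.3750, -5.3750, 15.6250
Σ(xᵢ − x̄)² = 301.8750 ⇒ m₂ = 301.8750/8 = 37.73438
Σ(xᵢ − x̄)³ = 3580.9688 ⇒ m₃ = 3580.9688/8 = 447.62109
m₂^(3/2) = 37.73438^(1.5) = 231.79590
g_1 = m₃ / m₂^(3/2) = 447.62109 / 231.79590 ≈ 1.9311

1.9311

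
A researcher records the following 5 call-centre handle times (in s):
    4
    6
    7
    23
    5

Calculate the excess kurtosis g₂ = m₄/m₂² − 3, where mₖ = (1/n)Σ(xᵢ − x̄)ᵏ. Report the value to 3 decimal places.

x̄ = 9.0000
Σ(xᵢ − x̄)² = 250.0000 ⇒ m₂ = 50.00000
Σ(xᵢ − x̄)⁴ = 39394.0000 ⇒ m₄ = 7878.80000
m₂² = 2500.00000
g₂ = m₄/m₂² − 3 = 3.15152 − 3 ≈ 0.152

0.152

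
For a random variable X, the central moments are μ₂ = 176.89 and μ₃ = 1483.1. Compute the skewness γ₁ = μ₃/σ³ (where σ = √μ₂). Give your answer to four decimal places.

σ = √μ₂ = √176.89 = 13.30000
σ³ = μ₂^(3/2) = 2352.63700
γ₁ = μ₃/σ³ = 1483.1 / 2352.63700 ≈ 0.6304

0.6304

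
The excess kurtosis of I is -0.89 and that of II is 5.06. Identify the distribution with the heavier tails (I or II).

Higher excess kurtosis ⇒ heavier tails relative to the normal distribution.
-0.89 vs 5.06: the larger is 5.06, so II has heavier tails. (II is leptokurtic — heavier-than-normal tails; the other is platykurtic.)

II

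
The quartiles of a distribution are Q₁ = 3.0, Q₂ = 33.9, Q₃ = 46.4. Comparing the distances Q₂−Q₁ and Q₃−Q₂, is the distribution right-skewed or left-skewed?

Q₂ − Q₁ = 30.9;  Q₃ − Q₂ = 12.5
Q₂ − Q₁ > Q₃ − Q₂ ⇒ the lower half is more spread out ⇒ left-skewed.

left-skewed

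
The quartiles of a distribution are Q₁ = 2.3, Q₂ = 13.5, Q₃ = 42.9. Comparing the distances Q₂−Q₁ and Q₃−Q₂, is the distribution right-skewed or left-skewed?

Q₂ − Q₁ = 11.2;  Q₃ − Q₂ = 29.4
Q₃ − Q₂ > Q₂ − Q₁ ⇒ the upper half is more spread out ⇒ right-skewed.

right-skewed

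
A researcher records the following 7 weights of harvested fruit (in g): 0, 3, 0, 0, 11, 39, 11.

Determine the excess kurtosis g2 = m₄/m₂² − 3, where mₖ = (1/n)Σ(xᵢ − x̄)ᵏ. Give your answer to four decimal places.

x̄ = 9.1429
Σ(xᵢ − x̄)² = 1186.8571 ⇒ m₂ = 169.55102
Σ(xᵢ − x̄)⁴ = 817091.7668 ⇒ m₄ = 116727.39525
m₂² = 28747.54852
g2 = m₄/m₂² − 3 = 4.06043 − 3 ≈ 1.0604

1.0604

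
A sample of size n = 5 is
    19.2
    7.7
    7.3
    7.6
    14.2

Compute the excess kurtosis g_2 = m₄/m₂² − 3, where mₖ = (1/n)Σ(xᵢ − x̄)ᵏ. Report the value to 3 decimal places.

-1.163

x̄ = 11.2000
Σ(xᵢ − x̄)² = 113.4200 ⇒ m₂ = 22.68400
Σ(xᵢ − x̄)⁴ = 4726.3682 ⇒ m₄ = 945.27364
m₂² = 514.56386
g_2 = m₄/m₂² − 3 = 1.83704 − 3 ≈ -1.163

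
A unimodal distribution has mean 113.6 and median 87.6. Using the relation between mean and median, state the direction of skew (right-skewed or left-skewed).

mean − median = 113.6 − 87.6 = 26.0
mean > median ⇒ the longer tail is on the right ⇒ right-skewed (positively skewed).

right-skewed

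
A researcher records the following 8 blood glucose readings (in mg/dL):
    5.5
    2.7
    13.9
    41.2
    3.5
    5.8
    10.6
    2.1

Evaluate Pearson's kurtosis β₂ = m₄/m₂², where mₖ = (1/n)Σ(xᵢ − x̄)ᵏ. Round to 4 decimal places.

5.0620

x̄ = 10.6625
Σ(xᵢ − x̄)² = 1181.3388 ⇒ m₂ = 147.66734
Σ(xᵢ − x̄)⁴ = 883034.8713 ⇒ m₄ = 110379.35892
m₂² = 21805.64441
β₂ = m₄/m₂² = 110379.35892 / 21805.64441 ≈ 5.0620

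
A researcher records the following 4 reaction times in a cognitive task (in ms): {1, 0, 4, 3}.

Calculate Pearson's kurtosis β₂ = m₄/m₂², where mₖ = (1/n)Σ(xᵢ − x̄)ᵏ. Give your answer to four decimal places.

1.3600

x̄ = 2.0000
Σ(xᵢ − x̄)² = 10.0000 ⇒ m₂ = 2.50000
Σ(xᵢ − x̄)⁴ = 34.0000 ⇒ m₄ = 8.50000
m₂² = 6.25000
β₂ = m₄/m₂² = 8.50000 / 6.25000 ≈ 1.3600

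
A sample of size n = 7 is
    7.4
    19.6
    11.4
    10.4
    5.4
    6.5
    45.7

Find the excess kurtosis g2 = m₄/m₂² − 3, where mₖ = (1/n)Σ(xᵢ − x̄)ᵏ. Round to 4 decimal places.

x̄ = 15.2000
Σ(xᵢ − x̄)² = 1219.6600 ⇒ m₂ = 174.23714
Σ(xᵢ − x̄)⁴ = 885133.3906 ⇒ m₄ = 126447.62723
m₂² = 30358.58195
g2 = m₄/m₂² − 3 = 4.16514 − 3 ≈ 1.1651

1.1651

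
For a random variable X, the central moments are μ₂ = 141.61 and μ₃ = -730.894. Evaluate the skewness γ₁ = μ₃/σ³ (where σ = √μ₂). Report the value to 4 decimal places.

σ = √μ₂ = √141.61 = 11.90000
σ³ = μ₂^(3/2) = 1685.15900
γ₁ = μ₃/σ³ = -730.894 / 1685.15900 ≈ -0.4337

-0.4337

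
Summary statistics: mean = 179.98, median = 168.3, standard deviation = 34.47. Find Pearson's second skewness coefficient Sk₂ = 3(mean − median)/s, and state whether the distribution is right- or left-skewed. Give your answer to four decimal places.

Sk₂ = 3(179.98 − 168.3) / 34.47 = 3 × 11.6800 / 34.47
    = 35.0400 / 34.47 ≈ 1.0165
Sk₂ > 0 ⇒ mean > median ⇒ right-skewed (positive skew).

1.0165, right-skewed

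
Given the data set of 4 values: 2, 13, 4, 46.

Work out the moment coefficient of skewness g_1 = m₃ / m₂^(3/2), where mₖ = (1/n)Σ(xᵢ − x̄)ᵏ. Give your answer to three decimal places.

0.977

x̄ = (2 + 13 + 4 + 46) / 4 = 16.2500
deviations (xᵢ − x̄): -14.2500, -3.2500, -12.2500, 29.7500
Σ(xᵢ − x̄)² = 1248.7500 ⇒ m₂ = 1248.7500/4 = 312.18750
Σ(xᵢ − x̄)³ = 21564.3750 ⇒ m₃ = 21564.3750/4 = 5391.09375
m₂^(3/2) = 312.18750^(1.5) = 5515.98739
g_1 = m₃ / m₂^(3/2) = 5391.09375 / 5515.98739 ≈ 0.977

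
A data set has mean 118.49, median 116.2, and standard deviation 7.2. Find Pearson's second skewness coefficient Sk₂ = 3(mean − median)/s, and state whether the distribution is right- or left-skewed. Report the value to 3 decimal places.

Sk₂ = 3(118.49 − 116.2) / 7.2 = 3 × 2.2900 / 7.2
    = 6.8700 / 7.2 ≈ 0.954
Sk₂ > 0 ⇒ mean > median ⇒ right-skewed (positive skew).

0.954, right-skewed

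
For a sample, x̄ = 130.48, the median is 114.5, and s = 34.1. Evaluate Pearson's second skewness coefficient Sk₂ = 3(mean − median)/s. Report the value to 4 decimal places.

1.4059

Sk₂ = 3(130.48 − 114.5) / 34.1 = 3 × 15.9800 / 34.1
    = 47.9400 / 34.1 ≈ 1.4059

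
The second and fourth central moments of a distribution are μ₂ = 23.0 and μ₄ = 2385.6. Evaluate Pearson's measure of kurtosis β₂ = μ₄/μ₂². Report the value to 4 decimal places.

μ₂² = 23.0² = 529.00000
μ₄/μ₂² = 2385.6 / 529.00000 = 4.50964
β₂ ≈ 4.5096

4.5096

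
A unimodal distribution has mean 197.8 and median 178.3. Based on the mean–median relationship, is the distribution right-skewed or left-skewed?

mean − median = 197.8 − 178.3 = 19.5
mean > median ⇒ the longer tail is on the right ⇒ right-skewed (positively skewed).

right-skewed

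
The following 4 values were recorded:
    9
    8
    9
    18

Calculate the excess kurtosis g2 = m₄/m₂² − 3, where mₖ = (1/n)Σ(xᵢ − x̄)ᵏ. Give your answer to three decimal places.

x̄ = 11.0000
Σ(xᵢ − x̄)² = 66.0000 ⇒ m₂ = 16.50000
Σ(xᵢ − x̄)⁴ = 2514.0000 ⇒ m₄ = 628.50000
m₂² = 272.25000
g2 = m₄/m₂² − 3 = 2.30854 − 3 ≈ -0.691

-0.691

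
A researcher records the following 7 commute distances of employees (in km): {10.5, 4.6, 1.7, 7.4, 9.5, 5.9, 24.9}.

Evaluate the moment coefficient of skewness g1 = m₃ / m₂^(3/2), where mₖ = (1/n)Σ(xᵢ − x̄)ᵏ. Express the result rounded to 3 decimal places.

x̄ = (10.5 + 4.6 + 1.7 + 7.4 + 9.5 + 5.9 + 24.9) / 7 = 9.2143
deviations (xᵢ − x̄): 1.2857, -4.6143, -7.5143, -1.8143, 0.2857, -3.3143, 15.6857
Σ(xᵢ − x̄)² = 339.8086 ⇒ m₂ = 339.8086/7 = 48.54408
Σ(xᵢ − x̄)³ = 3296.5738 ⇒ m₃ = 3296.5738/7 = 470.93911
m₂^(3/2) = 48.54408^(1.5) = 338.22401
g1 = m₃ / m₂^(3/2) = 470.93911 / 338.22401 ≈ 1.392

1.392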